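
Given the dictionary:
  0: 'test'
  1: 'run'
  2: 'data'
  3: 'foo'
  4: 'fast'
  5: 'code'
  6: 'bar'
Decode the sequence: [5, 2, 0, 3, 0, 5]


Look up each index in the dictionary:
  5 -> 'code'
  2 -> 'data'
  0 -> 'test'
  3 -> 'foo'
  0 -> 'test'
  5 -> 'code'

Decoded: "code data test foo test code"


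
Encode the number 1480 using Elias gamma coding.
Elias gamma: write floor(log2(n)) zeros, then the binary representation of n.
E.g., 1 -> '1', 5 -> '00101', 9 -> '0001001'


num_bits = floor(log2(1480)) + 1 = 11
leading_zeros = num_bits - 1 = 10
binary(1480) = 10111001000

Elias gamma(1480) = '0000000000' + '10111001000' = 000000000010111001000 (21 bits)


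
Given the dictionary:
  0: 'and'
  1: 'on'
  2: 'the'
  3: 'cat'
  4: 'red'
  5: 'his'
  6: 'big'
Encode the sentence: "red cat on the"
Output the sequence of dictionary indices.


Look up each word in the dictionary:
  'red' -> 4
  'cat' -> 3
  'on' -> 1
  'the' -> 2

Encoded: [4, 3, 1, 2]


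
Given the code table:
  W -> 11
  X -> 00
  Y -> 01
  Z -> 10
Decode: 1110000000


Decoding:
11 -> W
10 -> Z
00 -> X
00 -> X
00 -> X


Result: WZXXX


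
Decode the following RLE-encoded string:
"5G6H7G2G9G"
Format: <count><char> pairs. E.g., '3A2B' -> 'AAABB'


Expanding each <count><char> pair:
  5G -> 'GGGGG'
  6H -> 'HHHHHH'
  7G -> 'GGGGGGG'
  2G -> 'GG'
  9G -> 'GGGGGGGGG'

Decoded = GGGGGHHHHHHGGGGGGGGGGGGGGGGGG


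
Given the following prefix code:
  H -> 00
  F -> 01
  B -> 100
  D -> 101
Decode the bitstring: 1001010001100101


Decoding step by step:
Bits 100 -> B
Bits 101 -> D
Bits 00 -> H
Bits 01 -> F
Bits 100 -> B
Bits 101 -> D


Decoded message: BDHFBD


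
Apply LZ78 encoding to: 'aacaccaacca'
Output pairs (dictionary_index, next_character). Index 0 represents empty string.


LZ78 encoding steps:
Dictionary: {0: ''}
Step 1: w='' (idx 0), next='a' -> output (0, 'a'), add 'a' as idx 1
Step 2: w='a' (idx 1), next='c' -> output (1, 'c'), add 'ac' as idx 2
Step 3: w='ac' (idx 2), next='c' -> output (2, 'c'), add 'acc' as idx 3
Step 4: w='a' (idx 1), next='a' -> output (1, 'a'), add 'aa' as idx 4
Step 5: w='' (idx 0), next='c' -> output (0, 'c'), add 'c' as idx 5
Step 6: w='c' (idx 5), next='a' -> output (5, 'a'), add 'ca' as idx 6


Encoded: [(0, 'a'), (1, 'c'), (2, 'c'), (1, 'a'), (0, 'c'), (5, 'a')]


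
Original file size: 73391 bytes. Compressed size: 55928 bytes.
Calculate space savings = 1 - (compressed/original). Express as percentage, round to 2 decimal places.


ratio = compressed/original = 55928/73391 = 0.762055
savings = 1 - ratio = 1 - 0.762055 = 0.237945
as a percentage: 0.237945 * 100 = 23.79%

Space savings = 1 - 55928/73391 = 23.79%


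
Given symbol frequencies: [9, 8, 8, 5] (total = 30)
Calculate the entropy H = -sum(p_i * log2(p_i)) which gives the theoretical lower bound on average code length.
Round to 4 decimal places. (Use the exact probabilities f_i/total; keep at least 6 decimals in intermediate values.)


Per-symbol terms -p_i * log2(p_i) with p_i = f_i/30:
  p = 9/30 = 0.300000: log2(p) = -1.736966, -p*log2(p) = 0.521090
  p = 8/30 = 0.266667: log2(p) = -1.906891, -p*log2(p) = 0.508504
  p = 8/30 = 0.266667: log2(p) = -1.906891, -p*log2(p) = 0.508504
  p = 5/30 = 0.166667: log2(p) = -2.584963, -p*log2(p) = 0.430827
H = 0.521090 + 0.508504 + 0.508504 + 0.430827 = 1.968925

H = 1.9689 bits/symbol


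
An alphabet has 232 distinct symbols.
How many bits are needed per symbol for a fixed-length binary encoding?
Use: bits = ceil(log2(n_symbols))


log2(232) = 7.858
Bracket: 2^7 = 128 < 232 <= 2^8 = 256
So ceil(log2(232)) = 8

bits = ceil(log2(232)) = ceil(7.858) = 8 bits


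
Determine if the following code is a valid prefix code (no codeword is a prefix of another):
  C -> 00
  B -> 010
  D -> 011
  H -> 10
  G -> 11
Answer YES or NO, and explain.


Checking each pair (does one codeword prefix another?):
  C='00' vs B='010': no prefix
  C='00' vs D='011': no prefix
  C='00' vs H='10': no prefix
  C='00' vs G='11': no prefix
  B='010' vs C='00': no prefix
  B='010' vs D='011': no prefix
  B='010' vs H='10': no prefix
  B='010' vs G='11': no prefix
  D='011' vs C='00': no prefix
  D='011' vs B='010': no prefix
  D='011' vs H='10': no prefix
  D='011' vs G='11': no prefix
  H='10' vs C='00': no prefix
  H='10' vs B='010': no prefix
  H='10' vs D='011': no prefix
  H='10' vs G='11': no prefix
  G='11' vs C='00': no prefix
  G='11' vs B='010': no prefix
  G='11' vs D='011': no prefix
  G='11' vs H='10': no prefix
No violation found over all pairs.

YES -- this is a valid prefix code. No codeword is a prefix of any other codeword.


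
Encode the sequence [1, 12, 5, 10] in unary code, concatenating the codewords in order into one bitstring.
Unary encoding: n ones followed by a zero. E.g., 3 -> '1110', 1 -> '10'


Encode each number as n ones followed by a terminating 0:
  1 -> 10 (2 bits)
  12 -> 1111111111110 (13 bits)
  5 -> 111110 (6 bits)
  10 -> 11111111110 (11 bits)
Total length = 2 + 13 + 6 + 11 = 32 bits.

Unary([1, 12, 5, 10]) = 10111111111111011111011111111110 (32 bits)


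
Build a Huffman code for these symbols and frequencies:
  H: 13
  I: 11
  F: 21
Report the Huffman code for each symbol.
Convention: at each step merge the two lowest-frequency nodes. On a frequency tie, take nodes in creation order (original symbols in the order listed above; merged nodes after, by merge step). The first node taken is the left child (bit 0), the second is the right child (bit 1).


Huffman tree construction:
Step 1: Merge I(11) + H(13) = 24
Step 2: Merge F(21) + (I+H)(24) = 45
Read each symbol's code off the tree from the root (left child = 0, right child = 1).

Codes:
  H: 11 (length 2)
  I: 10 (length 2)
  F: 0 (length 1)
Average code length: 69/45 = 1.5333 bits/symbol


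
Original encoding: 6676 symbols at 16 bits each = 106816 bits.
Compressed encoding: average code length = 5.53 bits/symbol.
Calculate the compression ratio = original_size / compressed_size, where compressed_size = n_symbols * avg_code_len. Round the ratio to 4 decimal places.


original_size = n_symbols * orig_bits = 6676 * 16 = 106816 bits
compressed_size = n_symbols * avg_code_len = 6676 * 5.53 = 36918.28 bits
ratio = original_size / compressed_size = 106816 / 36918.28 = 2.8933

Compression ratio = 2.8933


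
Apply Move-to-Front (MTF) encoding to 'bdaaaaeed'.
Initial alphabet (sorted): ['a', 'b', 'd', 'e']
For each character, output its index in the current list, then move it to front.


MTF encoding:
'b': index 1 in ['a', 'b', 'd', 'e'] -> ['b', 'a', 'd', 'e']
'd': index 2 in ['b', 'a', 'd', 'e'] -> ['d', 'b', 'a', 'e']
'a': index 2 in ['d', 'b', 'a', 'e'] -> ['a', 'd', 'b', 'e']
'a': index 0 in ['a', 'd', 'b', 'e'] -> ['a', 'd', 'b', 'e']
'a': index 0 in ['a', 'd', 'b', 'e'] -> ['a', 'd', 'b', 'e']
'a': index 0 in ['a', 'd', 'b', 'e'] -> ['a', 'd', 'b', 'e']
'e': index 3 in ['a', 'd', 'b', 'e'] -> ['e', 'a', 'd', 'b']
'e': index 0 in ['e', 'a', 'd', 'b'] -> ['e', 'a', 'd', 'b']
'd': index 2 in ['e', 'a', 'd', 'b'] -> ['d', 'e', 'a', 'b']


Output: [1, 2, 2, 0, 0, 0, 3, 0, 2]


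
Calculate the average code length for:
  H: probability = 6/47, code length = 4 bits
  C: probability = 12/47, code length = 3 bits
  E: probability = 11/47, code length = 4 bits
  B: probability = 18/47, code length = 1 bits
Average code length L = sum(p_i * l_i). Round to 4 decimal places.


Weighted contributions p_i * l_i:
  H: (6/47) * 4 = 24/47
  C: (12/47) * 3 = 36/47
  E: (11/47) * 4 = 44/47
  B: (18/47) * 1 = 18/47
Sum = (24 + 36 + 44 + 18)/47 = 122/47

L = 122/47 = 2.5957 bits/symbol


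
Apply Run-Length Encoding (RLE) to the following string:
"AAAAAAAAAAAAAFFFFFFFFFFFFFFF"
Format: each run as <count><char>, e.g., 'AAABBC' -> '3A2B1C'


Scanning runs left to right:
  i=0: run of 'A' x 13 -> '13A'
  i=13: run of 'F' x 15 -> '15F'

RLE = 13A15F


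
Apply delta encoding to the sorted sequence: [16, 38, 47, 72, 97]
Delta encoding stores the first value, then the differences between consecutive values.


First value: 16
Deltas:
  38 - 16 = 22
  47 - 38 = 9
  72 - 47 = 25
  97 - 72 = 25


Delta encoded: [16, 22, 9, 25, 25]


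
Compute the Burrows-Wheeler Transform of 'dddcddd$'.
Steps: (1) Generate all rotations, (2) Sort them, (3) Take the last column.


Rotations (sorted):
  0: $dddcddd -> last char: d
  1: cddd$ddd -> last char: d
  2: d$dddcdd -> last char: d
  3: dcddd$dd -> last char: d
  4: dd$dddcd -> last char: d
  5: ddcddd$d -> last char: d
  6: ddd$dddc -> last char: c
  7: dddcddd$ -> last char: $


BWT = ddddddc$


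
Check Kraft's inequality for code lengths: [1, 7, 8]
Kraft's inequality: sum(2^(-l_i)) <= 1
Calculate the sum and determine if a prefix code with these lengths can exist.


Sum = 2^(-1) + 2^(-7) + 2^(-8)
    = 0.5 + 0.0078125 + 0.00390625
    = 131/256 = 0.51171875
Since 0.51171875 <= 1, Kraft's inequality IS satisfied.
A prefix code with these lengths CAN exist.

Kraft sum = 0.51171875. Satisfied.


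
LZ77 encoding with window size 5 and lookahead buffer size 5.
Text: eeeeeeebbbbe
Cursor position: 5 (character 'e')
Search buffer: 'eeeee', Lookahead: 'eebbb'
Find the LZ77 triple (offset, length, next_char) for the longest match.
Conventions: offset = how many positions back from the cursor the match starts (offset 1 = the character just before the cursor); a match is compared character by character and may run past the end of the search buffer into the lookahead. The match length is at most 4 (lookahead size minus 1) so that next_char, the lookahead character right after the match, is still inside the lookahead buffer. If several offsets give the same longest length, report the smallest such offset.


Try each offset into the search buffer:
  offset=1 (pos 4, char 'e'): match length 2
  offset=2 (pos 3, char 'e'): match length 2
  offset=3 (pos 2, char 'e'): match length 2
  offset=4 (pos 1, char 'e'): match length 2
  offset=5 (pos 0, char 'e'): match length 2
Longest match has length 2, found at offsets 1, 2, 3, 4, 5; take the smallest, offset 1.
next_char = character at position 5 + 2 = 7 -> 'b'

Best match: offset=1, length=2 (matching 'ee' starting at position 4)
LZ77 triple: (1, 2, 'b')


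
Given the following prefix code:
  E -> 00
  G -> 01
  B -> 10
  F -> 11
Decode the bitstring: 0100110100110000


Decoding step by step:
Bits 01 -> G
Bits 00 -> E
Bits 11 -> F
Bits 01 -> G
Bits 00 -> E
Bits 11 -> F
Bits 00 -> E
Bits 00 -> E


Decoded message: GEFGEFEE


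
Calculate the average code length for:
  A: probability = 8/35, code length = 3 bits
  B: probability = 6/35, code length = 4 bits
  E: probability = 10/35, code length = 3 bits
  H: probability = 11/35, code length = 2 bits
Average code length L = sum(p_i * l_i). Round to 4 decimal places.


Weighted contributions p_i * l_i:
  A: (8/35) * 3 = 24/35
  B: (6/35) * 4 = 24/35
  E: (10/35) * 3 = 30/35
  H: (11/35) * 2 = 22/35
Sum = (24 + 24 + 30 + 22)/35 = 100/35

L = 100/35 = 2.8571 bits/symbol


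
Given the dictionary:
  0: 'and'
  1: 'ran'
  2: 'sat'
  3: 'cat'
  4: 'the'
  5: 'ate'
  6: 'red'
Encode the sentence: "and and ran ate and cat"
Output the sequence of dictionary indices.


Look up each word in the dictionary:
  'and' -> 0
  'and' -> 0
  'ran' -> 1
  'ate' -> 5
  'and' -> 0
  'cat' -> 3

Encoded: [0, 0, 1, 5, 0, 3]


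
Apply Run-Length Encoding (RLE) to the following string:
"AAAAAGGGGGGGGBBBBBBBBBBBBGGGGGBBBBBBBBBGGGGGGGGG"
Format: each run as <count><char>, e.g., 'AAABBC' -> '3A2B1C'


Scanning runs left to right:
  i=0: run of 'A' x 5 -> '5A'
  i=5: run of 'G' x 8 -> '8G'
  i=13: run of 'B' x 12 -> '12B'
  i=25: run of 'G' x 5 -> '5G'
  i=30: run of 'B' x 9 -> '9B'
  i=39: run of 'G' x 9 -> '9G'

RLE = 5A8G12B5G9B9G


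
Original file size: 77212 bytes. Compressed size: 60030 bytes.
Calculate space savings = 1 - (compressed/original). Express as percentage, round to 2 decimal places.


ratio = compressed/original = 60030/77212 = 0.77747
savings = 1 - ratio = 1 - 0.77747 = 0.22253
as a percentage: 0.22253 * 100 = 22.25%

Space savings = 1 - 60030/77212 = 22.25%


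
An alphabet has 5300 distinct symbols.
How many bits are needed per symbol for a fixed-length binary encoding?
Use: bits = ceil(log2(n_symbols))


log2(5300) = 12.3718
Bracket: 2^12 = 4096 < 5300 <= 2^13 = 8192
So ceil(log2(5300)) = 13

bits = ceil(log2(5300)) = ceil(12.3718) = 13 bits


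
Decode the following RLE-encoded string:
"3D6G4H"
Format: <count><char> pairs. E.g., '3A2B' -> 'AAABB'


Expanding each <count><char> pair:
  3D -> 'DDD'
  6G -> 'GGGGGG'
  4H -> 'HHHH'

Decoded = DDDGGGGGGHHHH


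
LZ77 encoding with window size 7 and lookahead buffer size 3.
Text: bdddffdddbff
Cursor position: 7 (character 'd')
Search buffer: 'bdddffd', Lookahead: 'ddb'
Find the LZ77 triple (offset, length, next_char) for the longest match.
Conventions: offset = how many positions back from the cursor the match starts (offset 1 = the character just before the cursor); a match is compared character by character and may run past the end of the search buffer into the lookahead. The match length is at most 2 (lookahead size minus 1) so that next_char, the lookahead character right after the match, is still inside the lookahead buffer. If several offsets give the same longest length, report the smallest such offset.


Try each offset into the search buffer:
  offset=1 (pos 6, char 'd'): match length 2
  offset=2 (pos 5, char 'f'): match length 0
  offset=3 (pos 4, char 'f'): match length 0
  offset=4 (pos 3, char 'd'): match length 1
  offset=5 (pos 2, char 'd'): match length 2
  offset=6 (pos 1, char 'd'): match length 2
  offset=7 (pos 0, char 'b'): match length 0
Longest match has length 2, found at offsets 1, 5, 6; take the smallest, offset 1.
next_char = character at position 7 + 2 = 9 -> 'b'

Best match: offset=1, length=2 (matching 'dd' starting at position 6)
LZ77 triple: (1, 2, 'b')


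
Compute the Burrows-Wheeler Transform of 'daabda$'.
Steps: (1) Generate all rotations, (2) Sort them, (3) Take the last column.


Rotations (sorted):
  0: $daabda -> last char: a
  1: a$daabd -> last char: d
  2: aabda$d -> last char: d
  3: abda$da -> last char: a
  4: bda$daa -> last char: a
  5: da$daab -> last char: b
  6: daabda$ -> last char: $


BWT = addaab$


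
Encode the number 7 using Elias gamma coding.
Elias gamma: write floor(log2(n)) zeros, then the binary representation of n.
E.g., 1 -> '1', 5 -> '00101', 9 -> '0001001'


num_bits = floor(log2(7)) + 1 = 3
leading_zeros = num_bits - 1 = 2
binary(7) = 111

Elias gamma(7) = '00' + '111' = 00111 (5 bits)


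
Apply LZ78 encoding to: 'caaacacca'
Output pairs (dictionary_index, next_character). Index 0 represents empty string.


LZ78 encoding steps:
Dictionary: {0: ''}
Step 1: w='' (idx 0), next='c' -> output (0, 'c'), add 'c' as idx 1
Step 2: w='' (idx 0), next='a' -> output (0, 'a'), add 'a' as idx 2
Step 3: w='a' (idx 2), next='a' -> output (2, 'a'), add 'aa' as idx 3
Step 4: w='c' (idx 1), next='a' -> output (1, 'a'), add 'ca' as idx 4
Step 5: w='c' (idx 1), next='c' -> output (1, 'c'), add 'cc' as idx 5
Step 6: w='a' (idx 2), end of input -> output (2, '')


Encoded: [(0, 'c'), (0, 'a'), (2, 'a'), (1, 'a'), (1, 'c'), (2, '')]


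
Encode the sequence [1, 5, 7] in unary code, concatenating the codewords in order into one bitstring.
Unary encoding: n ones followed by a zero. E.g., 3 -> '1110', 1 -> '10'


Encode each number as n ones followed by a terminating 0:
  1 -> 10 (2 bits)
  5 -> 111110 (6 bits)
  7 -> 11111110 (8 bits)
Total length = 2 + 6 + 8 = 16 bits.

Unary([1, 5, 7]) = 1011111011111110 (16 bits)


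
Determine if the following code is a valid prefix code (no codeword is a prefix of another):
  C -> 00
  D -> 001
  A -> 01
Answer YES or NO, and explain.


Checking each pair (does one codeword prefix another?):
  C='00' vs D='001': prefix -- VIOLATION

NO -- this is NOT a valid prefix code. C (00) is a prefix of D (001).


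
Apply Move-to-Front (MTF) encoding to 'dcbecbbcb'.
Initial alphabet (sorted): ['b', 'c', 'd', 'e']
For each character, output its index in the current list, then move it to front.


MTF encoding:
'd': index 2 in ['b', 'c', 'd', 'e'] -> ['d', 'b', 'c', 'e']
'c': index 2 in ['d', 'b', 'c', 'e'] -> ['c', 'd', 'b', 'e']
'b': index 2 in ['c', 'd', 'b', 'e'] -> ['b', 'c', 'd', 'e']
'e': index 3 in ['b', 'c', 'd', 'e'] -> ['e', 'b', 'c', 'd']
'c': index 2 in ['e', 'b', 'c', 'd'] -> ['c', 'e', 'b', 'd']
'b': index 2 in ['c', 'e', 'b', 'd'] -> ['b', 'c', 'e', 'd']
'b': index 0 in ['b', 'c', 'e', 'd'] -> ['b', 'c', 'e', 'd']
'c': index 1 in ['b', 'c', 'e', 'd'] -> ['c', 'b', 'e', 'd']
'b': index 1 in ['c', 'b', 'e', 'd'] -> ['b', 'c', 'e', 'd']


Output: [2, 2, 2, 3, 2, 2, 0, 1, 1]


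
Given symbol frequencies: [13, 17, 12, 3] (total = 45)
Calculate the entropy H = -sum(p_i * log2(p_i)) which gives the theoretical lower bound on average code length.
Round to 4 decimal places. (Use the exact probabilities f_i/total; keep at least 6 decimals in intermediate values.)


Per-symbol terms -p_i * log2(p_i) with p_i = f_i/45:
  p = 13/45 = 0.288889: log2(p) = -1.791413, -p*log2(p) = 0.517519
  p = 17/45 = 0.377778: log2(p) = -1.404390, -p*log2(p) = 0.530547
  p = 12/45 = 0.266667: log2(p) = -1.906891, -p*log2(p) = 0.508504
  p = 3/45 = 0.066667: log2(p) = -3.906891, -p*log2(p) = 0.260459
H = 0.517519 + 0.530547 + 0.508504 + 0.260459 = 1.817029

H = 1.817 bits/symbol


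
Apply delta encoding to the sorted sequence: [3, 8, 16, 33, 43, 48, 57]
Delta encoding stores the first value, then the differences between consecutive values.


First value: 3
Deltas:
  8 - 3 = 5
  16 - 8 = 8
  33 - 16 = 17
  43 - 33 = 10
  48 - 43 = 5
  57 - 48 = 9


Delta encoded: [3, 5, 8, 17, 10, 5, 9]


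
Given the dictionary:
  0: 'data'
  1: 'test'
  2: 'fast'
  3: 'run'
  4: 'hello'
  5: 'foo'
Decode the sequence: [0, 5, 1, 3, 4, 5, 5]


Look up each index in the dictionary:
  0 -> 'data'
  5 -> 'foo'
  1 -> 'test'
  3 -> 'run'
  4 -> 'hello'
  5 -> 'foo'
  5 -> 'foo'

Decoded: "data foo test run hello foo foo"


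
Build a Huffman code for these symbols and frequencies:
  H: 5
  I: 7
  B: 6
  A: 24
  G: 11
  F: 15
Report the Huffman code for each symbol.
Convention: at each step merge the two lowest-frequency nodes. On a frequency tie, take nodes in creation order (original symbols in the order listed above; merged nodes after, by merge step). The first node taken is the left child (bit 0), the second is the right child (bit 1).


Huffman tree construction:
Step 1: Merge H(5) + B(6) = 11
Step 2: Merge I(7) + G(11) = 18
Step 3: Merge (H+B)(11) + F(15) = 26
Step 4: Merge (I+G)(18) + A(24) = 42
Step 5: Merge ((H+B)+F)(26) + ((I+G)+A)(42) = 68
Read each symbol's code off the tree from the root (left child = 0, right child = 1).

Codes:
  H: 000 (length 3)
  I: 100 (length 3)
  B: 001 (length 3)
  A: 11 (length 2)
  G: 101 (length 3)
  F: 01 (length 2)
Average code length: 165/68 = 2.4265 bits/symbol


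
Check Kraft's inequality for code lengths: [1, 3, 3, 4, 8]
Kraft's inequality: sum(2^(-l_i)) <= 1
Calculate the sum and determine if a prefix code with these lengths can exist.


Sum = 2^(-1) + 2^(-3) + 2^(-3) + 2^(-4) + 2^(-8)
    = 0.5 + 0.125 + 0.125 + 0.0625 + 0.00390625
    = 209/256 = 0.81640625
Since 0.81640625 <= 1, Kraft's inequality IS satisfied.
A prefix code with these lengths CAN exist.

Kraft sum = 0.81640625. Satisfied.


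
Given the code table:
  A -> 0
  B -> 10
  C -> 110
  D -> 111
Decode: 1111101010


Decoding:
111 -> D
110 -> C
10 -> B
10 -> B


Result: DCBB


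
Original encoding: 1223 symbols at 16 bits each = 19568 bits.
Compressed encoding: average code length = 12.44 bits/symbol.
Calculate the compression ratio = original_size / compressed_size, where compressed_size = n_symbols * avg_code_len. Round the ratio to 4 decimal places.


original_size = n_symbols * orig_bits = 1223 * 16 = 19568 bits
compressed_size = n_symbols * avg_code_len = 1223 * 12.44 = 15214.12 bits
ratio = original_size / compressed_size = 19568 / 15214.12 = 1.2862

Compression ratio = 1.2862


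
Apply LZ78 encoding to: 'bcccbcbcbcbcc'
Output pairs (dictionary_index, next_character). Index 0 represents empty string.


LZ78 encoding steps:
Dictionary: {0: ''}
Step 1: w='' (idx 0), next='b' -> output (0, 'b'), add 'b' as idx 1
Step 2: w='' (idx 0), next='c' -> output (0, 'c'), add 'c' as idx 2
Step 3: w='c' (idx 2), next='c' -> output (2, 'c'), add 'cc' as idx 3
Step 4: w='b' (idx 1), next='c' -> output (1, 'c'), add 'bc' as idx 4
Step 5: w='bc' (idx 4), next='b' -> output (4, 'b'), add 'bcb' as idx 5
Step 6: w='c' (idx 2), next='b' -> output (2, 'b'), add 'cb' as idx 6
Step 7: w='cc' (idx 3), end of input -> output (3, '')


Encoded: [(0, 'b'), (0, 'c'), (2, 'c'), (1, 'c'), (4, 'b'), (2, 'b'), (3, '')]


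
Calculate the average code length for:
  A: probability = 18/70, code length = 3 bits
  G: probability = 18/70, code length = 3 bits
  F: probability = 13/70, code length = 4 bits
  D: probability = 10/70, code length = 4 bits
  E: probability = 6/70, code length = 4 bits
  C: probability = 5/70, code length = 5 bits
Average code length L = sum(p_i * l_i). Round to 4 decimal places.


Weighted contributions p_i * l_i:
  A: (18/70) * 3 = 54/70
  G: (18/70) * 3 = 54/70
  F: (13/70) * 4 = 52/70
  D: (10/70) * 4 = 40/70
  E: (6/70) * 4 = 24/70
  C: (5/70) * 5 = 25/70
Sum = (54 + 54 + 52 + 40 + 24 + 25)/70 = 249/70

L = 249/70 = 3.5571 bits/symbol


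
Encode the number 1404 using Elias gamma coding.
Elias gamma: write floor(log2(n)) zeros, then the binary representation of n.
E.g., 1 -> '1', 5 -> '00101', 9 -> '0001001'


num_bits = floor(log2(1404)) + 1 = 11
leading_zeros = num_bits - 1 = 10
binary(1404) = 10101111100

Elias gamma(1404) = '0000000000' + '10101111100' = 000000000010101111100 (21 bits)


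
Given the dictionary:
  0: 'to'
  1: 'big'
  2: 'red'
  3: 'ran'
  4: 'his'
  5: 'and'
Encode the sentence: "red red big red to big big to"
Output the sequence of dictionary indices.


Look up each word in the dictionary:
  'red' -> 2
  'red' -> 2
  'big' -> 1
  'red' -> 2
  'to' -> 0
  'big' -> 1
  'big' -> 1
  'to' -> 0

Encoded: [2, 2, 1, 2, 0, 1, 1, 0]


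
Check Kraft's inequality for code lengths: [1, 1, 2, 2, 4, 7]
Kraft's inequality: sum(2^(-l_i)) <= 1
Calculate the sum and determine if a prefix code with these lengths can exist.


Sum = 2^(-1) + 2^(-1) + 2^(-2) + 2^(-2) + 2^(-4) + 2^(-7)
    = 0.5 + 0.5 + 0.25 + 0.25 + 0.0625 + 0.0078125
    = 201/128 = 1.5703125
Since 1.5703125 > 1, Kraft's inequality is NOT satisfied.
A prefix code with these lengths CANNOT exist.

Kraft sum = 1.5703125. Not satisfied.


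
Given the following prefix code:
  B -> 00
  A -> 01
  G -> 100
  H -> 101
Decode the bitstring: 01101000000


Decoding step by step:
Bits 01 -> A
Bits 101 -> H
Bits 00 -> B
Bits 00 -> B
Bits 00 -> B


Decoded message: AHBBB


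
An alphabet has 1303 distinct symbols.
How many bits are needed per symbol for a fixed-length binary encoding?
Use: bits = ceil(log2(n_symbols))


log2(1303) = 10.3476
Bracket: 2^10 = 1024 < 1303 <= 2^11 = 2048
So ceil(log2(1303)) = 11

bits = ceil(log2(1303)) = ceil(10.3476) = 11 bits


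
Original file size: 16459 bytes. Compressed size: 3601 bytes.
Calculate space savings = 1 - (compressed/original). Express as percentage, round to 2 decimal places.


ratio = compressed/original = 3601/16459 = 0.218786
savings = 1 - ratio = 1 - 0.218786 = 0.781214
as a percentage: 0.781214 * 100 = 78.12%

Space savings = 1 - 3601/16459 = 78.12%


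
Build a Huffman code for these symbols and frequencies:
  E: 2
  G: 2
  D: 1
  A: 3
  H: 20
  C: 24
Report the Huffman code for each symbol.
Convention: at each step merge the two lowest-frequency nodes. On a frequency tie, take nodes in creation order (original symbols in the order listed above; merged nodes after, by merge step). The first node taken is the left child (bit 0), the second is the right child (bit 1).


Huffman tree construction:
Step 1: Merge D(1) + E(2) = 3
Step 2: Merge G(2) + A(3) = 5
Step 3: Merge (D+E)(3) + (G+A)(5) = 8
Step 4: Merge ((D+E)+(G+A))(8) + H(20) = 28
Step 5: Merge C(24) + (((D+E)+(G+A))+H)(28) = 52
Read each symbol's code off the tree from the root (left child = 0, right child = 1).

Codes:
  E: 1001 (length 4)
  G: 1010 (length 4)
  D: 1000 (length 4)
  A: 1011 (length 4)
  H: 11 (length 2)
  C: 0 (length 1)
Average code length: 96/52 = 1.8462 bits/symbol


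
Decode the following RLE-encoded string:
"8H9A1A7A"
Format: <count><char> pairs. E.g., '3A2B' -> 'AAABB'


Expanding each <count><char> pair:
  8H -> 'HHHHHHHH'
  9A -> 'AAAAAAAAA'
  1A -> 'A'
  7A -> 'AAAAAAA'

Decoded = HHHHHHHHAAAAAAAAAAAAAAAAA


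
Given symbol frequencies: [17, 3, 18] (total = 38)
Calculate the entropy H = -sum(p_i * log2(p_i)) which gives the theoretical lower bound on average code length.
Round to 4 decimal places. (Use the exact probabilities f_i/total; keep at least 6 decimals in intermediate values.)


Per-symbol terms -p_i * log2(p_i) with p_i = f_i/38:
  p = 17/38 = 0.447368: log2(p) = -1.160465, -p*log2(p) = 0.519155
  p = 3/38 = 0.078947: log2(p) = -3.662965, -p*log2(p) = 0.289181
  p = 18/38 = 0.473684: log2(p) = -1.078003, -p*log2(p) = 0.510633
H = 0.519155 + 0.289181 + 0.510633 = 1.318969

H = 1.319 bits/symbol


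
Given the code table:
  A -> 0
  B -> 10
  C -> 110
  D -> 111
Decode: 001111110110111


Decoding:
0 -> A
0 -> A
111 -> D
111 -> D
0 -> A
110 -> C
111 -> D


Result: AADDACD


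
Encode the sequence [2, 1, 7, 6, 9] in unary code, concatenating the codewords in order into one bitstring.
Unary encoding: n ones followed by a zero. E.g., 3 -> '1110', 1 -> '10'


Encode each number as n ones followed by a terminating 0:
  2 -> 110 (3 bits)
  1 -> 10 (2 bits)
  7 -> 11111110 (8 bits)
  6 -> 1111110 (7 bits)
  9 -> 1111111110 (10 bits)
Total length = 3 + 2 + 8 + 7 + 10 = 30 bits.

Unary([2, 1, 7, 6, 9]) = 110101111111011111101111111110 (30 bits)


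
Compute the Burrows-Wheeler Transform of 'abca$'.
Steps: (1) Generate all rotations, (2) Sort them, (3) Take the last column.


Rotations (sorted):
  0: $abca -> last char: a
  1: a$abc -> last char: c
  2: abca$ -> last char: $
  3: bca$a -> last char: a
  4: ca$ab -> last char: b


BWT = ac$ab


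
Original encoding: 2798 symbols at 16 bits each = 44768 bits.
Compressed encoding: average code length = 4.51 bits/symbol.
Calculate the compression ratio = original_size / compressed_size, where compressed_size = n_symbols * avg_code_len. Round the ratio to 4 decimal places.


original_size = n_symbols * orig_bits = 2798 * 16 = 44768 bits
compressed_size = n_symbols * avg_code_len = 2798 * 4.51 = 12618.98 bits
ratio = original_size / compressed_size = 44768 / 12618.98 = 3.5477

Compression ratio = 3.5477


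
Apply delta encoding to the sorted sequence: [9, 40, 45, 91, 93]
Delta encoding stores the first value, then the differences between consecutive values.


First value: 9
Deltas:
  40 - 9 = 31
  45 - 40 = 5
  91 - 45 = 46
  93 - 91 = 2


Delta encoded: [9, 31, 5, 46, 2]


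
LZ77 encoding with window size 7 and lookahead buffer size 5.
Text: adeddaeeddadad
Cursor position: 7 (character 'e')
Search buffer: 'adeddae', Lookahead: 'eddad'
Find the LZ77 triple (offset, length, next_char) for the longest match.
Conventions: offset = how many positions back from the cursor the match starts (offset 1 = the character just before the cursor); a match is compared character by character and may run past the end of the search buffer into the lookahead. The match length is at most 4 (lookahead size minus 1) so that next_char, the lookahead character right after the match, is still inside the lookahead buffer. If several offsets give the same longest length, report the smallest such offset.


Try each offset into the search buffer:
  offset=1 (pos 6, char 'e'): match length 1
  offset=2 (pos 5, char 'a'): match length 0
  offset=3 (pos 4, char 'd'): match length 0
  offset=4 (pos 3, char 'd'): match length 0
  offset=5 (pos 2, char 'e'): match length 4
  offset=6 (pos 1, char 'd'): match length 0
  offset=7 (pos 0, char 'a'): match length 0
Longest match has length 4 at offset 5.
next_char = character at position 7 + 4 = 11 -> 'd'

Best match: offset=5, length=4 (matching 'edda' starting at position 2)
LZ77 triple: (5, 4, 'd')


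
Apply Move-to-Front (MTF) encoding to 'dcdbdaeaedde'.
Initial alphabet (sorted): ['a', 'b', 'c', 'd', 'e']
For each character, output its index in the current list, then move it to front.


MTF encoding:
'd': index 3 in ['a', 'b', 'c', 'd', 'e'] -> ['d', 'a', 'b', 'c', 'e']
'c': index 3 in ['d', 'a', 'b', 'c', 'e'] -> ['c', 'd', 'a', 'b', 'e']
'd': index 1 in ['c', 'd', 'a', 'b', 'e'] -> ['d', 'c', 'a', 'b', 'e']
'b': index 3 in ['d', 'c', 'a', 'b', 'e'] -> ['b', 'd', 'c', 'a', 'e']
'd': index 1 in ['b', 'd', 'c', 'a', 'e'] -> ['d', 'b', 'c', 'a', 'e']
'a': index 3 in ['d', 'b', 'c', 'a', 'e'] -> ['a', 'd', 'b', 'c', 'e']
'e': index 4 in ['a', 'd', 'b', 'c', 'e'] -> ['e', 'a', 'd', 'b', 'c']
'a': index 1 in ['e', 'a', 'd', 'b', 'c'] -> ['a', 'e', 'd', 'b', 'c']
'e': index 1 in ['a', 'e', 'd', 'b', 'c'] -> ['e', 'a', 'd', 'b', 'c']
'd': index 2 in ['e', 'a', 'd', 'b', 'c'] -> ['d', 'e', 'a', 'b', 'c']
'd': index 0 in ['d', 'e', 'a', 'b', 'c'] -> ['d', 'e', 'a', 'b', 'c']
'e': index 1 in ['d', 'e', 'a', 'b', 'c'] -> ['e', 'd', 'a', 'b', 'c']


Output: [3, 3, 1, 3, 1, 3, 4, 1, 1, 2, 0, 1]


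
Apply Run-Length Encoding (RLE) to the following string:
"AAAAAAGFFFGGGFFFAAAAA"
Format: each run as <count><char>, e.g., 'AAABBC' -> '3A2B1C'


Scanning runs left to right:
  i=0: run of 'A' x 6 -> '6A'
  i=6: run of 'G' x 1 -> '1G'
  i=7: run of 'F' x 3 -> '3F'
  i=10: run of 'G' x 3 -> '3G'
  i=13: run of 'F' x 3 -> '3F'
  i=16: run of 'A' x 5 -> '5A'

RLE = 6A1G3F3G3F5A


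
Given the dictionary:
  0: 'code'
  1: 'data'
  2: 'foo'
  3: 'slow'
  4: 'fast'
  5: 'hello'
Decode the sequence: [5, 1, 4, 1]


Look up each index in the dictionary:
  5 -> 'hello'
  1 -> 'data'
  4 -> 'fast'
  1 -> 'data'

Decoded: "hello data fast data"


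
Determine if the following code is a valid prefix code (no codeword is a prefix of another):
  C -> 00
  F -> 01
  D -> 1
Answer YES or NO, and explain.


Checking each pair (does one codeword prefix another?):
  C='00' vs F='01': no prefix
  C='00' vs D='1': no prefix
  F='01' vs C='00': no prefix
  F='01' vs D='1': no prefix
  D='1' vs C='00': no prefix
  D='1' vs F='01': no prefix
No violation found over all pairs.

YES -- this is a valid prefix code. No codeword is a prefix of any other codeword.


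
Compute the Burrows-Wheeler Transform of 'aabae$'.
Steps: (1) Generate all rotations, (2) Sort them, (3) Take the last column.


Rotations (sorted):
  0: $aabae -> last char: e
  1: aabae$ -> last char: $
  2: abae$a -> last char: a
  3: ae$aab -> last char: b
  4: bae$aa -> last char: a
  5: e$aaba -> last char: a


BWT = e$abaa


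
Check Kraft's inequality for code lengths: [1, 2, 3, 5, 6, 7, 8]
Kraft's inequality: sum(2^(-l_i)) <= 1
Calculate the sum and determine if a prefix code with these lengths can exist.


Sum = 2^(-1) + 2^(-2) + 2^(-3) + 2^(-5) + 2^(-6) + 2^(-7) + 2^(-8)
    = 0.5 + 0.25 + 0.125 + 0.03125 + 0.015625 + 0.0078125 + 0.00390625
    = 239/256 = 0.93359375
Since 0.93359375 <= 1, Kraft's inequality IS satisfied.
A prefix code with these lengths CAN exist.

Kraft sum = 0.93359375. Satisfied.


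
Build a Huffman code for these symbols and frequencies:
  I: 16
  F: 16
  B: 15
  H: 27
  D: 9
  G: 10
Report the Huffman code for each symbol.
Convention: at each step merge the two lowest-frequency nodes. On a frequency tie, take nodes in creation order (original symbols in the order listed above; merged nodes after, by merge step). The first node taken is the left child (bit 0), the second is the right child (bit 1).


Huffman tree construction:
Step 1: Merge D(9) + G(10) = 19
Step 2: Merge B(15) + I(16) = 31
Step 3: Merge F(16) + (D+G)(19) = 35
Step 4: Merge H(27) + (B+I)(31) = 58
Step 5: Merge (F+(D+G))(35) + (H+(B+I))(58) = 93
Read each symbol's code off the tree from the root (left child = 0, right child = 1).

Codes:
  I: 111 (length 3)
  F: 00 (length 2)
  B: 110 (length 3)
  H: 10 (length 2)
  D: 010 (length 3)
  G: 011 (length 3)
Average code length: 236/93 = 2.5376 bits/symbol


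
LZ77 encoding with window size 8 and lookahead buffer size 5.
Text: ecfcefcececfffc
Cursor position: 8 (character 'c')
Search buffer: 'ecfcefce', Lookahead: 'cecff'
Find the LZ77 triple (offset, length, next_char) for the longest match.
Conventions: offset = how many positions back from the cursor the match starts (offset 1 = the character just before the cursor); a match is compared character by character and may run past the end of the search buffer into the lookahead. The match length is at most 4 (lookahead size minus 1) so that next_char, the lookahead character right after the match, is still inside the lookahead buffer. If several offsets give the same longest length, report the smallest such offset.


Try each offset into the search buffer:
  offset=1 (pos 7, char 'e'): match length 0
  offset=2 (pos 6, char 'c'): match length 3
  offset=3 (pos 5, char 'f'): match length 0
  offset=4 (pos 4, char 'e'): match length 0
  offset=5 (pos 3, char 'c'): match length 2
  offset=6 (pos 2, char 'f'): match length 0
  offset=7 (pos 1, char 'c'): match length 1
  offset=8 (pos 0, char 'e'): match length 0
Longest match has length 3 at offset 2.
next_char = character at position 8 + 3 = 11 -> 'f'

Best match: offset=2, length=3 (matching 'cec' starting at position 6)
LZ77 triple: (2, 3, 'f')


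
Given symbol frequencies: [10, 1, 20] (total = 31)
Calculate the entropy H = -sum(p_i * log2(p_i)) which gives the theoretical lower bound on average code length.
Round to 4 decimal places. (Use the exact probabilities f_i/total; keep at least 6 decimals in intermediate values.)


Per-symbol terms -p_i * log2(p_i) with p_i = f_i/31:
  p = 10/31 = 0.322581: log2(p) = -1.632268, -p*log2(p) = 0.526538
  p = 1/31 = 0.032258: log2(p) = -4.954196, -p*log2(p) = 0.159813
  p = 20/31 = 0.645161: log2(p) = -0.632268, -p*log2(p) = 0.407915
H = 0.526538 + 0.159813 + 0.407915 = 1.094266

H = 1.0943 bits/symbol


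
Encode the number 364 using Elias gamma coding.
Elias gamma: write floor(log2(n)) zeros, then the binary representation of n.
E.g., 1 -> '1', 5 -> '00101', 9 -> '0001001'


num_bits = floor(log2(364)) + 1 = 9
leading_zeros = num_bits - 1 = 8
binary(364) = 101101100

Elias gamma(364) = '00000000' + '101101100' = 00000000101101100 (17 bits)


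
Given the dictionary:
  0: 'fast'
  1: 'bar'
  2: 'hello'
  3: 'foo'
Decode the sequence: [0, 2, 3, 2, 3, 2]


Look up each index in the dictionary:
  0 -> 'fast'
  2 -> 'hello'
  3 -> 'foo'
  2 -> 'hello'
  3 -> 'foo'
  2 -> 'hello'

Decoded: "fast hello foo hello foo hello"


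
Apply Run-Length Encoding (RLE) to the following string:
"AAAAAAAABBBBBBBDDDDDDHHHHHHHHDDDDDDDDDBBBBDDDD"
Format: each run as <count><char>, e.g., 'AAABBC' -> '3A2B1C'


Scanning runs left to right:
  i=0: run of 'A' x 8 -> '8A'
  i=8: run of 'B' x 7 -> '7B'
  i=15: run of 'D' x 6 -> '6D'
  i=21: run of 'H' x 8 -> '8H'
  i=29: run of 'D' x 9 -> '9D'
  i=38: run of 'B' x 4 -> '4B'
  i=42: run of 'D' x 4 -> '4D'

RLE = 8A7B6D8H9D4B4D


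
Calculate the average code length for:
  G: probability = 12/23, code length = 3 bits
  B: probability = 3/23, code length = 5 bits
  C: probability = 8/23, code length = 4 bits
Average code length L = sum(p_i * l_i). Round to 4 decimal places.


Weighted contributions p_i * l_i:
  G: (12/23) * 3 = 36/23
  B: (3/23) * 5 = 15/23
  C: (8/23) * 4 = 32/23
Sum = (36 + 15 + 32)/23 = 83/23

L = 83/23 = 3.6087 bits/symbol


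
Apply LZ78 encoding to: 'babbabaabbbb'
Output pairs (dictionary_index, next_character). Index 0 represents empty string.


LZ78 encoding steps:
Dictionary: {0: ''}
Step 1: w='' (idx 0), next='b' -> output (0, 'b'), add 'b' as idx 1
Step 2: w='' (idx 0), next='a' -> output (0, 'a'), add 'a' as idx 2
Step 3: w='b' (idx 1), next='b' -> output (1, 'b'), add 'bb' as idx 3
Step 4: w='a' (idx 2), next='b' -> output (2, 'b'), add 'ab' as idx 4
Step 5: w='a' (idx 2), next='a' -> output (2, 'a'), add 'aa' as idx 5
Step 6: w='bb' (idx 3), next='b' -> output (3, 'b'), add 'bbb' as idx 6
Step 7: w='b' (idx 1), end of input -> output (1, '')


Encoded: [(0, 'b'), (0, 'a'), (1, 'b'), (2, 'b'), (2, 'a'), (3, 'b'), (1, '')]


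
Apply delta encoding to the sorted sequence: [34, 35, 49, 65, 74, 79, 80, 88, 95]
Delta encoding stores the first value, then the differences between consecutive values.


First value: 34
Deltas:
  35 - 34 = 1
  49 - 35 = 14
  65 - 49 = 16
  74 - 65 = 9
  79 - 74 = 5
  80 - 79 = 1
  88 - 80 = 8
  95 - 88 = 7


Delta encoded: [34, 1, 14, 16, 9, 5, 1, 8, 7]


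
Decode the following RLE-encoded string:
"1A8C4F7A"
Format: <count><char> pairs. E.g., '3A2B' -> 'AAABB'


Expanding each <count><char> pair:
  1A -> 'A'
  8C -> 'CCCCCCCC'
  4F -> 'FFFF'
  7A -> 'AAAAAAA'

Decoded = ACCCCCCCCFFFFAAAAAAA


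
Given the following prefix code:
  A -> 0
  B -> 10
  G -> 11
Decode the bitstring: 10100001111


Decoding step by step:
Bits 10 -> B
Bits 10 -> B
Bits 0 -> A
Bits 0 -> A
Bits 0 -> A
Bits 11 -> G
Bits 11 -> G


Decoded message: BBAAAGG


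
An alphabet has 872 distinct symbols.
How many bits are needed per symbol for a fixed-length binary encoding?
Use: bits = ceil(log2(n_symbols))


log2(872) = 9.7682
Bracket: 2^9 = 512 < 872 <= 2^10 = 1024
So ceil(log2(872)) = 10

bits = ceil(log2(872)) = ceil(9.7682) = 10 bits


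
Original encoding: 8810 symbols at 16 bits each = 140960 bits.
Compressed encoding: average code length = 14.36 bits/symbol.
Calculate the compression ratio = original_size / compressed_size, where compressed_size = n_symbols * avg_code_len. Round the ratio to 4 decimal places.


original_size = n_symbols * orig_bits = 8810 * 16 = 140960 bits
compressed_size = n_symbols * avg_code_len = 8810 * 14.36 = 126511.6 bits
ratio = original_size / compressed_size = 140960 / 126511.6 = 1.1142

Compression ratio = 1.1142


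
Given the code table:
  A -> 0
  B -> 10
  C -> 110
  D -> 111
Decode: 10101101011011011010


Decoding:
10 -> B
10 -> B
110 -> C
10 -> B
110 -> C
110 -> C
110 -> C
10 -> B


Result: BBCBCCCB


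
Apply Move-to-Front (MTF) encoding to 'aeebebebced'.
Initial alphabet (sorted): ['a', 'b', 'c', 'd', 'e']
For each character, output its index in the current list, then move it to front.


MTF encoding:
'a': index 0 in ['a', 'b', 'c', 'd', 'e'] -> ['a', 'b', 'c', 'd', 'e']
'e': index 4 in ['a', 'b', 'c', 'd', 'e'] -> ['e', 'a', 'b', 'c', 'd']
'e': index 0 in ['e', 'a', 'b', 'c', 'd'] -> ['e', 'a', 'b', 'c', 'd']
'b': index 2 in ['e', 'a', 'b', 'c', 'd'] -> ['b', 'e', 'a', 'c', 'd']
'e': index 1 in ['b', 'e', 'a', 'c', 'd'] -> ['e', 'b', 'a', 'c', 'd']
'b': index 1 in ['e', 'b', 'a', 'c', 'd'] -> ['b', 'e', 'a', 'c', 'd']
'e': index 1 in ['b', 'e', 'a', 'c', 'd'] -> ['e', 'b', 'a', 'c', 'd']
'b': index 1 in ['e', 'b', 'a', 'c', 'd'] -> ['b', 'e', 'a', 'c', 'd']
'c': index 3 in ['b', 'e', 'a', 'c', 'd'] -> ['c', 'b', 'e', 'a', 'd']
'e': index 2 in ['c', 'b', 'e', 'a', 'd'] -> ['e', 'c', 'b', 'a', 'd']
'd': index 4 in ['e', 'c', 'b', 'a', 'd'] -> ['d', 'e', 'c', 'b', 'a']


Output: [0, 4, 0, 2, 1, 1, 1, 1, 3, 2, 4]


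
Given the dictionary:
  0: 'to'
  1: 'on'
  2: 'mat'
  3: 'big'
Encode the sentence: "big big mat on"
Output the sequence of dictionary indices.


Look up each word in the dictionary:
  'big' -> 3
  'big' -> 3
  'mat' -> 2
  'on' -> 1

Encoded: [3, 3, 2, 1]


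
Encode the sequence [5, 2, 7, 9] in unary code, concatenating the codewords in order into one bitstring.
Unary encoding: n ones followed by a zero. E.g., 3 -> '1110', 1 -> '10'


Encode each number as n ones followed by a terminating 0:
  5 -> 111110 (6 bits)
  2 -> 110 (3 bits)
  7 -> 11111110 (8 bits)
  9 -> 1111111110 (10 bits)
Total length = 6 + 3 + 8 + 10 = 27 bits.

Unary([5, 2, 7, 9]) = 111110110111111101111111110 (27 bits)
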